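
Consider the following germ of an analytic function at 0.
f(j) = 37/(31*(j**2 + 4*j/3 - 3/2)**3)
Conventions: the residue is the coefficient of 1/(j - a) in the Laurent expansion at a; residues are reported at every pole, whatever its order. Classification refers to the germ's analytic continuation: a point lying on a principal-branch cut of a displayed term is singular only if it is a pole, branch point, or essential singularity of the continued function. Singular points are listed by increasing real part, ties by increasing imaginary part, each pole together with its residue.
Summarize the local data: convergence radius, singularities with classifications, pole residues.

Radius of convergence at 0: -2/3 + (1/6)*sqrt(70).
At -2/3 - (1/6)*sqrt(70): a pole of order 3; residue -(26973/5316500)*sqrt(70).
At -2/3 + (1/6)*sqrt(70): a pole of order 3; residue (26973/5316500)*sqrt(70).

Denominator factor (j**2 + 4*j/3 - 3/2)^3: discriminant 70/9, real irrational roots -2/3 + (1/6)*sqrt(70) and -2/3 - (1/6)*sqrt(70); poles of order 3, moduli -2/3 + (1/6)*sqrt(70) and 2/3 + (1/6)*sqrt(70).
The radius of convergence is the smallest modulus among the singular points: -2/3 + (1/6)*sqrt(70).
The factor j**2 + 4*j/3 - 3/2 splits as (j - a)(j - a') with a = -2/3 - (1/6)*sqrt(70), a' = -2/3 + (1/6)*sqrt(70). At the order-3 pole a set g(j) = (j - a)^3*f(j) = [37/31] / (j - a')^3.
Order-3 pole: residue = g''(a)/2; g''(-2/3 - (1/6)*sqrt(70)) = -(26973/2658250)*sqrt(70), so the residue is -(26973/5316500)*sqrt(70).
The factor j**2 + 4*j/3 - 3/2 splits as (j - a)(j - a') with a = -2/3 + (1/6)*sqrt(70), a' = -2/3 - (1/6)*sqrt(70). At the order-3 pole a set g(j) = (j - a)^3*f(j) = [37/31] / (j - a')^3.
Order-3 pole: residue = g''(a)/2; g''(-2/3 + (1/6)*sqrt(70)) = (26973/2658250)*sqrt(70), so the residue is (26973/5316500)*sqrt(70).
List the singular points by increasing real part (a conjugate pair: the negative imaginary part first).


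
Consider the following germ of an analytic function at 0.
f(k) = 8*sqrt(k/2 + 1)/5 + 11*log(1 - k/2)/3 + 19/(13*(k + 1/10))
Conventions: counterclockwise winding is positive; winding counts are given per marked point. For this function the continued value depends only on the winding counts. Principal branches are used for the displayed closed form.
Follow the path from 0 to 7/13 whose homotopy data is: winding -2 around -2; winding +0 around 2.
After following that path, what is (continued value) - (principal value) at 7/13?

Continued minus principal equals 0.

The rational part is single-valued and drops out of the difference; each branch term changes only by its own monodromy.
(8/5)*sqrt(1 - k/(-2)): winding -2 is even, the square root returns to the same sheet, contribution 0.
(11/3)*log(1 - k/(2)): winding 0 around 2, so this term returns to its principal value, contribution 0.
Summing the contributions at k = 7/13 gives 0.


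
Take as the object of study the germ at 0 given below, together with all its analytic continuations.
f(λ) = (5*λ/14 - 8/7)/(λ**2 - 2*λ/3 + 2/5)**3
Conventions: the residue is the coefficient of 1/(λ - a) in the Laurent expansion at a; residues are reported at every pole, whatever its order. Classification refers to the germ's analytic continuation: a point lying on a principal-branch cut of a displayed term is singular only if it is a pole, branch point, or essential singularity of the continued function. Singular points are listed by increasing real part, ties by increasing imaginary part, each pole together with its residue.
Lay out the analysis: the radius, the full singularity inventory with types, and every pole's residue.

Radius of convergence at 0: (1/5)*sqrt(10).
At (1/3) - ((1/15)*sqrt(65))*i: a pole of order 3; residue -((261225/492128)*sqrt(65))*i.
At (1/3) + ((1/15)*sqrt(65))*i: a pole of order 3; residue ((261225/492128)*sqrt(65))*i.

Denominator factor (λ**2 - 2*λ/3 + 2/5)^3: discriminant -52/45, complex-conjugate roots (1/3) + ((1/15)*sqrt(65))*i and (1/3) - ((1/15)*sqrt(65))*i; poles of order 3, moduli (1/5)*sqrt(10) and (1/5)*sqrt(10).
The radius of convergence is the smallest modulus among the singular points: (1/5)*sqrt(10).
The factor λ**2 - 2*λ/3 + 2/5 splits as (λ - a)(λ - a') with a = (1/3) - ((1/15)*sqrt(65))*i, a' = (1/3) + ((1/15)*sqrt(65))*i. At the order-3 pole a set g(λ) = (λ - a)^3*f(λ) = [5*λ/14 - 8/7] / (λ - a')^3.
Order-3 pole: residue = g''(a)/2; g''((1/3) - ((1/15)*sqrt(65))*i) = -((261225/246064)*sqrt(65))*i, so the residue is -((261225/492128)*sqrt(65))*i.
The factor λ**2 - 2*λ/3 + 2/5 splits as (λ - a)(λ - a') with a = (1/3) + ((1/15)*sqrt(65))*i, a' = (1/3) - ((1/15)*sqrt(65))*i. At the order-3 pole a set g(λ) = (λ - a)^3*f(λ) = [5*λ/14 - 8/7] / (λ - a')^3.
Order-3 pole: residue = g''(a)/2; g''((1/3) + ((1/15)*sqrt(65))*i) = ((261225/246064)*sqrt(65))*i, so the residue is ((261225/492128)*sqrt(65))*i.
List the singular points by increasing real part (a conjugate pair: the negative imaginary part first).


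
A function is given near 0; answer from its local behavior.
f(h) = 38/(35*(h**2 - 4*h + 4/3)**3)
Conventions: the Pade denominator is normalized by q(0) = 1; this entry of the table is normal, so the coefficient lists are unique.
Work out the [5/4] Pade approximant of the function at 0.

The Pade approximant has numerator coefficients [513/1120, 65039679/313923680, 168217317/2511389440, 3190347/179384960, 7647291/2009111552, 5388039/10045557760]; denominator coefficients [1, -2395818/280289, 56787159/2242312, -64010529/2242312, 33878811/4484624].

Taylor coefficients needed (expand at 0): a_0 = 513/1120, a_1 = 4617/1120, a_2 = 106191/4480, a_3 = 124659/1120, a_4 = 595593/1280, a_5 = 16164117/8960, a_6 = 237780117/35840, a_7 = 420474807/17920, a_8 = 3298352481/40960, a_9 = 77369483691/286720.
Write the denominator as Q(h) = 1 + q1*h + q2*h^2 + q3*h^3 + q4*h^4. Requiring Q*f - P = O(h^10) with deg P <= 5 kills the coefficients of h^6..h^9 in Q*f:
  h^6: a_6 + q1*a_5 + q2*a_4 + q3*a_3 + q4*a_2 = 0, i.e. 237780117/35840 + (16164117/8960)*q1 + (595593/1280)*q2 + (124659/1120)*q3 + (106191/4480)*q4 = 0.
  h^7: a_7 + q1*a_6 + q2*a_5 + q3*a_4 + q4*a_3 = 0, i.e. 420474807/17920 + (237780117/35840)*q1 + (16164117/8960)*q2 + (595593/1280)*q3 + (124659/1120)*q4 = 0.
  h^8: a_8 + q1*a_7 + q2*a_6 + q3*a_5 + q4*a_4 = 0, i.e. 3298352481/40960 + (420474807/17920)*q1 + (237780117/35840)*q2 + (16164117/8960)*q3 + (595593/1280)*q4 = 0.
  h^9: a_9 + q1*a_8 + q2*a_7 + q3*a_6 + q4*a_5 = 0, i.e. 77369483691/286720 + (3298352481/40960)*q1 + (420474807/17920)*q2 + (237780117/35840)*q3 + (16164117/8960)*q4 = 0.
Solving this linear system: q1 = -2395818/280289, q2 = 56787159/2242312, q3 = -64010529/2242312, q4 = 33878811/4484624.
The numerator is Q*f truncated at degree 5: P0 = a_0 = 513/1120; P1 = a_1 + q1*a_0 = 65039679/313923680; P2 = a_2 + q1*a_1 + q2*a_0 = 168217317/2511389440; P3 = a_3 + q1*a_2 + q2*a_1 + q3*a_0 = 3190347/179384960; P4 = a_4 + q1*a_3 + q2*a_2 + q3*a_1 + q4*a_0 = 7647291/2009111552; P5 = a_5 + q1*a_4 + q2*a_3 + q3*a_2 + q4*a_1 = 5388039/10045557760.


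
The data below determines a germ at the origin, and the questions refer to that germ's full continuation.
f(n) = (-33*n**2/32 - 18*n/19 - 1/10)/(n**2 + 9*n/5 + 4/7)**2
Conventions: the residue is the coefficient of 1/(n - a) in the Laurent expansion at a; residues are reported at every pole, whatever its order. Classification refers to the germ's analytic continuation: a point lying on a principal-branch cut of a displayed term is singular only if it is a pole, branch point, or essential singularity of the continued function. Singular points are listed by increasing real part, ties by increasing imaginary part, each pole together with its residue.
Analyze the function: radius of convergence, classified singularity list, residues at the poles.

Radius of convergence at 0: 9/10 - (1/70)*sqrt(1169).
At -9/10 - (1/70)*sqrt(1169): a pole of order 2; residue (21725/2119564)*sqrt(1169).
At -9/10 + (1/70)*sqrt(1169): a pole of order 2; residue -(21725/2119564)*sqrt(1169).

Denominator factor (n**2 + 9*n/5 + 4/7)^2: discriminant 167/175, real irrational roots -9/10 + (1/70)*sqrt(1169) and -9/10 - (1/70)*sqrt(1169); poles of order 2, moduli 9/10 - (1/70)*sqrt(1169) and 9/10 + (1/70)*sqrt(1169).
The radius of convergence is the smallest modulus among the singular points: 9/10 - (1/70)*sqrt(1169).
The factor n**2 + 9*n/5 + 4/7 splits as (n - a)(n - a') with a = -9/10 - (1/70)*sqrt(1169), a' = -9/10 + (1/70)*sqrt(1169). At the order-2 pole a set g(n) = (n - a)^2*f(n) = [-33*n**2/32 - 18*n/19 - 1/10] / (n - a')^2.
Order-2 pole: residue = g'(a); g'(-9/10 - (1/70)*sqrt(1169)) = (21725/2119564)*sqrt(1169), so the residue is (21725/2119564)*sqrt(1169).
The factor n**2 + 9*n/5 + 4/7 splits as (n - a)(n - a') with a = -9/10 + (1/70)*sqrt(1169), a' = -9/10 - (1/70)*sqrt(1169). At the order-2 pole a set g(n) = (n - a)^2*f(n) = [-33*n**2/32 - 18*n/19 - 1/10] / (n - a')^2.
Order-2 pole: residue = g'(a); g'(-9/10 + (1/70)*sqrt(1169)) = -(21725/2119564)*sqrt(1169), so the residue is -(21725/2119564)*sqrt(1169).
List the singular points by increasing real part (a conjugate pair: the negative imaginary part first).


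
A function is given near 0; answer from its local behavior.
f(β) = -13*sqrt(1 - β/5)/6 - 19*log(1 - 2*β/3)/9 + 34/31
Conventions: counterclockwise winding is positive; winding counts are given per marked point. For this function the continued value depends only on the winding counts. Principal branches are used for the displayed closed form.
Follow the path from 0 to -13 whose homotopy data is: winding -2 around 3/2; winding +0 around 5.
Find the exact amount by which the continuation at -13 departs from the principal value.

Continued minus principal equals (76/9)*pi*i.

The rational part is single-valued and drops out of the difference; each branch term changes only by its own monodromy.
(-13/6)*sqrt(1 - β/(5)): winding +0 is even, the square root returns to the same sheet, contribution 0.
(-19/9)*log(1 - β/(3/2)): each positive loop around 3/2 adds 2*pi*i to the log, so winding -2 contributes (-19/9)*(-2)*2*pi*i = (76/9)*pi*i.
Summing the contributions at β = -13 gives (76/9)*pi*i.


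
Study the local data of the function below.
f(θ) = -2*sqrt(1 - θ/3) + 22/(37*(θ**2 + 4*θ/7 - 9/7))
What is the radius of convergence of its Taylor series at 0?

Denominator factor (θ**2 + 4*θ/7 - 9/7): discriminant 268/49, real irrational roots -2/7 + (1/7)*sqrt(67) and -2/7 - (1/7)*sqrt(67); poles of order 1, moduli -2/7 + (1/7)*sqrt(67) and 2/7 + (1/7)*sqrt(67).
Branch term (-2)*sqrt(1 - θ/(3)): its argument vanishes at θ = 3, a square-root branch point, modulus 3.
The radius of convergence is the smallest modulus among the singular points: -2/7 + (1/7)*sqrt(67).

The radius of convergence is -2/7 + (1/7)*sqrt(67).


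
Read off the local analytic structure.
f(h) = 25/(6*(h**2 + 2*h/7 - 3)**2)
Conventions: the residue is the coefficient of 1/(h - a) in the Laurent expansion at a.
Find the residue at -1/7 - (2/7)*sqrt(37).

The residue is (8575/262848)*sqrt(37).

The factor h**2 + 2*h/7 - 3 splits as (h - a)(h - a') with a = -1/7 - (2/7)*sqrt(37), a' = -1/7 + (2/7)*sqrt(37). At the order-2 pole a set g(h) = (h - a)^2*f(h) = [25/6] / (h - a')^2.
Order-2 pole: residue = g'(a); g'(-1/7 - (2/7)*sqrt(37)) = (8575/262848)*sqrt(37), so the residue is (8575/262848)*sqrt(37).


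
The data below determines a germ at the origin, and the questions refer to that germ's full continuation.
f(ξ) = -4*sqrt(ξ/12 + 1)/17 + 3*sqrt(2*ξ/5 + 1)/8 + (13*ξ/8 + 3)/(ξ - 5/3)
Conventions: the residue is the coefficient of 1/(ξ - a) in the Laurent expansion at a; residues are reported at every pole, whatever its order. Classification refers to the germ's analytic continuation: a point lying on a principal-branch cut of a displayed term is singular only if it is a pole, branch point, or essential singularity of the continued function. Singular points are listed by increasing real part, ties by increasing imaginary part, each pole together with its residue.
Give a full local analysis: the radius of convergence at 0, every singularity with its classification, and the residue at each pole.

Radius of convergence at 0: 5/3.
At -12: an algebraic (square-root) branch point.
At -5/2: an algebraic (square-root) branch point.
At 5/3: a pole of order 1; residue 137/24.

Denominator factor (ξ - 5/3): pole of order 1 at 5/3, modulus 5/3.
Branch term (3/8)*sqrt(1 - ξ/(-5/2)): its argument vanishes at ξ = -5/2, a square-root branch point, modulus 5/2.
Branch term (-4/17)*sqrt(1 - ξ/(-12)): its argument vanishes at ξ = -12, a square-root branch point, modulus 12.
The radius of convergence is the smallest modulus among the singular points: 5/3.
The branch terms are analytic at 5/3 and contribute nothing to the residue; only the rational part matters.
At the order-1 pole 5/3 set g(ξ) = (ξ - (5/3))*(rational part) = 13*ξ/8 + 3.
Simple pole: residue = g(a) at a = 5/3, which is 137/24.
List the singular points by increasing real part (a conjugate pair: the negative imaginary part first).


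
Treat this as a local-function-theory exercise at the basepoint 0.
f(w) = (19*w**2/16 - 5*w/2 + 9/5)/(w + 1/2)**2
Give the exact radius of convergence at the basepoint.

The radius of convergence is 1/2.

Denominator factor (w + 1/2)^2: pole of order 2 at -1/2, modulus 1/2.
The radius of convergence is the smallest modulus among the singular points: 1/2.


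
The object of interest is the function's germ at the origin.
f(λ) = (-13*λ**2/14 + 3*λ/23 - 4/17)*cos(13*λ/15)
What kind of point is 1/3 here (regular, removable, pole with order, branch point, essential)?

The point is a regular point.

There is no denominator, hence no pole anywhere.
The factor cos(13*λ/15) is entire.
So the germ continues analytically to 1/3.


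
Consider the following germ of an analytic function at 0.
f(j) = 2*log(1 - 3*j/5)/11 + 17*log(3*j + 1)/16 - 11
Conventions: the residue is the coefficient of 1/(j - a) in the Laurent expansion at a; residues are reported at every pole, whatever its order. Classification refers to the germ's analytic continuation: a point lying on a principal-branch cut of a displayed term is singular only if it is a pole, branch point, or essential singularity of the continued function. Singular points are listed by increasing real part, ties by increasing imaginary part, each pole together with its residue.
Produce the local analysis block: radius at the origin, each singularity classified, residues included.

Radius of convergence at 0: 1/3.
At -1/3: a logarithmic branch point.
At 5/3: a logarithmic branch point.

Branch term (17/16)*log(1 - j/(-1/3)): its argument vanishes at j = -1/3, a logarithmic branch point, modulus 1/3.
Branch term (2/11)*log(1 - j/(5/3)): its argument vanishes at j = 5/3, a logarithmic branch point, modulus 5/3.
The radius of convergence is the smallest modulus among the singular points: 1/3.
List the singular points by increasing real part (a conjugate pair: the negative imaginary part first).


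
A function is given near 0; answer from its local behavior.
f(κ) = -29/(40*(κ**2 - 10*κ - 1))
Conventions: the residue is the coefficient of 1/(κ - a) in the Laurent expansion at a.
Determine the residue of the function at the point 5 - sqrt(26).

The factor κ**2 - 10*κ - 1 splits as (κ - a)(κ - a') with a = 5 - sqrt(26), a' = 5 + sqrt(26). At the order-1 pole a set g(κ) = (κ - a)*f(κ) = [-29/40] / (κ - a').
Simple pole: residue = g(a) at a = 5 - sqrt(26), which is (29/2080)*sqrt(26).

The residue is (29/2080)*sqrt(26).


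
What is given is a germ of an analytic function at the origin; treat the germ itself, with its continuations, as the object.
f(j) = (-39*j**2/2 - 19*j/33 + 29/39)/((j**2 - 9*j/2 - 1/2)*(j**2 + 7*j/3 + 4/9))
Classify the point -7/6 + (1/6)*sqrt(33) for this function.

The point is a pole of order 1.

The denominator factor j**2 + 7*j/3 + 4/9 vanishes at -7/6 + (1/6)*sqrt(33) and appears to the power 1; the numerator there equals -221371/5148 + (2965/396)*sqrt(33), nonzero, and no other factor vanishes.
Hence a pole whose order is the multiplicity, 1.


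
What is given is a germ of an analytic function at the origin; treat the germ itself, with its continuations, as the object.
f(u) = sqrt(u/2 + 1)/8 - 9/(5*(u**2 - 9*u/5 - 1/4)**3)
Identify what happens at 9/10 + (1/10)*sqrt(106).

The denominator factor u**2 - 9*u/5 - 1/4 vanishes at 9/10 + (1/10)*sqrt(106) and appears to the power 3; the numerator there equals -9/5, nonzero, and no other factor vanishes.
The branch terms are analytic at this point.
Hence a pole whose order is the multiplicity, 3.

The point is a pole of order 3.


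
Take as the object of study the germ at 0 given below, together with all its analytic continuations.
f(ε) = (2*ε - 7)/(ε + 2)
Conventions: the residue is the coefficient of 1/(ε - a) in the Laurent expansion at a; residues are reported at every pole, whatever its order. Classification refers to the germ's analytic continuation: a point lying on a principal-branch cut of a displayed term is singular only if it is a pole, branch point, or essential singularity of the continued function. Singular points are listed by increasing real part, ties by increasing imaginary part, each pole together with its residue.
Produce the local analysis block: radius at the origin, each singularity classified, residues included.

Denominator factor (ε + 2): pole of order 1 at -2, modulus 2.
The radius of convergence is the smallest modulus among the singular points: 2.
At the order-1 pole -2 set g(ε) = (ε - (-2))*f(ε) = 2*ε - 7.
Simple pole: residue = g(a) at a = -2, which is -11.

Radius of convergence at 0: 2.
At -2: a pole of order 1; residue -11.


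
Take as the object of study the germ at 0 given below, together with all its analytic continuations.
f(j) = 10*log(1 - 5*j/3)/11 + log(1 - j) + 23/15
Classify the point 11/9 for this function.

There is no denominator, hence no pole anywhere.
Branch term log(1 - j/(3/5)): argument at 11/9 is -28/27, nonzero, so 11/9 is not its branch point (a point on a principal cut is still regular for the continued germ).
Branch term log(1 - j/(1)): argument at 11/9 is -2/9, nonzero, so 11/9 is not its branch point (a point on a principal cut is still regular for the continued germ).
So the germ continues analytically to 11/9.

The point is a regular point.


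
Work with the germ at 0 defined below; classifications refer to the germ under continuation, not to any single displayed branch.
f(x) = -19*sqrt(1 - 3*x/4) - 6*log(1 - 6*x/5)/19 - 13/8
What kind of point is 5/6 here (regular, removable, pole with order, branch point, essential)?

The term (-6/19)*log(1 - x/(5/6)) has argument 1 - 5/6/(5/6) = 0 at 5/6: a logarithmic (infinitely-sheeted) branch point; the remaining terms are analytic or single-valued there.

The point is a logarithmic branch point.


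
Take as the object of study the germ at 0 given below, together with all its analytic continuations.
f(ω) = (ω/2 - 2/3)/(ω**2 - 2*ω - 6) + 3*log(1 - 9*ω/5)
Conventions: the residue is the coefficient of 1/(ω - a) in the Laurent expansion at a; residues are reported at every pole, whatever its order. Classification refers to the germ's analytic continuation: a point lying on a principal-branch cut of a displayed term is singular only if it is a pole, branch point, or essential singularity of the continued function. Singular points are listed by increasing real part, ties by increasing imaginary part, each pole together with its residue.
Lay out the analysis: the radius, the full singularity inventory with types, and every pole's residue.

Radius of convergence at 0: 5/9.
At 1 - sqrt(7): a pole of order 1; residue 1/4 + (1/84)*sqrt(7).
At 5/9: a logarithmic branch point.
At 1 + sqrt(7): a pole of order 1; residue 1/4 - (1/84)*sqrt(7).

Denominator factor (ω**2 - 2*ω - 6): discriminant 28, real irrational roots 1 + sqrt(7) and 1 - sqrt(7); poles of order 1, moduli 1 + sqrt(7) and -1 + sqrt(7).
Branch term (3)*log(1 - ω/(5/9)): its argument vanishes at ω = 5/9, a logarithmic branch point, modulus 5/9.
The radius of convergence is the smallest modulus among the singular points: 5/9.
The branch term is analytic at 1 - sqrt(7) and contributes nothing to the residue; only the rational part matters.
The factor ω**2 - 2*ω - 6 splits as (ω - a)(ω - a') with a = 1 - sqrt(7), a' = 1 + sqrt(7). At the order-1 pole a set g(ω) = (ω - a)*(rational part) = [ω/2 - 2/3] / (ω - a').
Simple pole: residue = g(a) at a = 1 - sqrt(7), which is 1/4 + (1/84)*sqrt(7).
The branch term is analytic at 1 + sqrt(7) and contributes nothing to the residue; only the rational part matters.
The factor ω**2 - 2*ω - 6 splits as (ω - a)(ω - a') with a = 1 + sqrt(7), a' = 1 - sqrt(7). At the order-1 pole a set g(ω) = (ω - a)*(rational part) = [ω/2 - 2/3] / (ω - a').
Simple pole: residue = g(a) at a = 1 + sqrt(7), which is 1/4 - (1/84)*sqrt(7).
List the singular points by increasing real part (a conjugate pair: the negative imaginary part first).


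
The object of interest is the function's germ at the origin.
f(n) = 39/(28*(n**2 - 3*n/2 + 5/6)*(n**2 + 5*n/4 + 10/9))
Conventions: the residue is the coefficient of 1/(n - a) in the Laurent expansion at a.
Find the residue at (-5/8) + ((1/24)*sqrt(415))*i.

The residue is (34749/136535) - ((1053/136535)*sqrt(415))*i.

The factor n**2 + 5*n/4 + 10/9 splits as (n - a)(n - a') with a = (-5/8) + ((1/24)*sqrt(415))*i, a' = (-5/8) - ((1/24)*sqrt(415))*i. At the order-1 pole a set g(n) = (n - a)*f(n) = [39/(28*(n**2 - 3*n/2 + 5/6))] / (n - a').
Simple pole: residue = g(a) at a = (-5/8) + ((1/24)*sqrt(415))*i, which is (34749/136535) - ((1053/136535)*sqrt(415))*i.


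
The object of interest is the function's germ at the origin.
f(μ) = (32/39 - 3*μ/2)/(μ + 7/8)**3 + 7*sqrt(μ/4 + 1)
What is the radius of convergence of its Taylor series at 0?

The radius of convergence is 7/8.

Denominator factor (μ + 7/8)^3: pole of order 3 at -7/8, modulus 7/8.
Branch term (7)*sqrt(1 - μ/(-4)): its argument vanishes at μ = -4, a square-root branch point, modulus 4.
The radius of convergence is the smallest modulus among the singular points: 7/8.


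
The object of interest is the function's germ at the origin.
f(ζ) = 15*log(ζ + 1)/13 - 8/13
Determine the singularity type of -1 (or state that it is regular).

The term (15/13)*log(1 - ζ/(-1)) has argument 1 - -1/(-1) = 0 at -1: a logarithmic (infinitely-sheeted) branch point; the remaining terms are analytic or single-valued there.

The point is a logarithmic branch point.


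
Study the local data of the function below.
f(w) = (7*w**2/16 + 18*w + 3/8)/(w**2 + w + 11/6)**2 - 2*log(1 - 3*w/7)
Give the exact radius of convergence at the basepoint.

The radius of convergence is (1/6)*sqrt(66).

Denominator factor (w**2 + w + 11/6)^2: discriminant -19/3, complex-conjugate roots (-1/2) + ((1/6)*sqrt(57))*i and (-1/2) - ((1/6)*sqrt(57))*i; poles of order 2, moduli (1/6)*sqrt(66) and (1/6)*sqrt(66).
Branch term (-2)*log(1 - w/(7/3)): its argument vanishes at w = 7/3, a logarithmic branch point, modulus 7/3.
The radius of convergence is the smallest modulus among the singular points: (1/6)*sqrt(66).


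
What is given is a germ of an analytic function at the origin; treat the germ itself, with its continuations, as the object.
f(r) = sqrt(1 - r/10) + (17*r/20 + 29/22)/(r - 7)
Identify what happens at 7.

The point is a pole of order 1.

The denominator factor r - 7 vanishes at 7 and appears to the power 1; the numerator there equals 1599/220, nonzero, and no other factor vanishes.
The branch terms are analytic at this point.
Hence a pole whose order is the multiplicity, 1.


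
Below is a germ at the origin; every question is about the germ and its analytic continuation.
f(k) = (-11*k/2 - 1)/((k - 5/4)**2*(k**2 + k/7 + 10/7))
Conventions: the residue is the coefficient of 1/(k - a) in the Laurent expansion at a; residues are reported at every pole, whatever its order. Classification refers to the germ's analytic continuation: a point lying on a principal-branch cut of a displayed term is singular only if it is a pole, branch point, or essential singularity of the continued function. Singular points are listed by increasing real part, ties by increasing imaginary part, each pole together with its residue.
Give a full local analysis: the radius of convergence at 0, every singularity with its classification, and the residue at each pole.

Radius of convergence at 0: (1/7)*sqrt(70).
At (-1/14) - ((3/14)*sqrt(31))*i: a pole of order 1; residue (-21196/126025) + ((1799644/11720325)*sqrt(31))*i.
At (-1/14) + ((3/14)*sqrt(31))*i: a pole of order 1; residue (-21196/126025) - ((1799644/11720325)*sqrt(31))*i.
At 5/4: a pole of order 2; residue 42392/126025.

Denominator factor (k - 5/4)^2: pole of order 2 at 5/4, modulus 5/4.
Denominator factor (k**2 + k/7 + 10/7): discriminant -279/49, complex-conjugate roots (-1/14) + ((3/14)*sqrt(31))*i and (-1/14) - ((3/14)*sqrt(31))*i; poles of order 1, moduli (1/7)*sqrt(70) and (1/7)*sqrt(70).
The radius of convergence is the smallest modulus among the singular points: (1/7)*sqrt(70).
The factor k**2 + k/7 + 10/7 splits as (k - a)(k - a') with a = (-1/14) - ((3/14)*sqrt(31))*i, a' = (-1/14) + ((3/14)*sqrt(31))*i. At the order-1 pole a set g(k) = (k - a)*f(k) = [(-11*k/2 - 1)/(k - 5/4)**2] / (k - a').
Simple pole: residue = g(a) at a = (-1/14) - ((3/14)*sqrt(31))*i, which is (-21196/126025) + ((1799644/11720325)*sqrt(31))*i.
The factor k**2 + k/7 + 10/7 splits as (k - a)(k - a') with a = (-1/14) + ((3/14)*sqrt(31))*i, a' = (-1/14) - ((3/14)*sqrt(31))*i. At the order-1 pole a set g(k) = (k - a)*f(k) = [(-11*k/2 - 1)/(k - 5/4)**2] / (k - a').
Simple pole: residue = g(a) at a = (-1/14) + ((3/14)*sqrt(31))*i, which is (-21196/126025) - ((1799644/11720325)*sqrt(31))*i.
At the order-2 pole 5/4 set g(k) = (k - (5/4))^2*f(k) = (-11*k/2 - 1)/(k**2 + k/7 + 10/7).
Order-2 pole: residue = g'(a); g'(5/4) = 42392/126025, so the residue is 42392/126025.
List the singular points by increasing real part (a conjugate pair: the negative imaginary part first).


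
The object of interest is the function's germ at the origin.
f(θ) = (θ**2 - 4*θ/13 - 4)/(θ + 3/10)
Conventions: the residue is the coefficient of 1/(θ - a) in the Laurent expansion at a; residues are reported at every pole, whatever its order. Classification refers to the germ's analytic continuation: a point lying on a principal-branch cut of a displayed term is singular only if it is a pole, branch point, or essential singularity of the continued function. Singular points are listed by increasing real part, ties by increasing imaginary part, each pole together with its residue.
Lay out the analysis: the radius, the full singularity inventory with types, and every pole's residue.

Radius of convergence at 0: 3/10.
At -3/10: a pole of order 1; residue -4963/1300.

Denominator factor (θ + 3/10): pole of order 1 at -3/10, modulus 3/10.
The radius of convergence is the smallest modulus among the singular points: 3/10.
At the order-1 pole -3/10 set g(θ) = (θ - (-3/10))*f(θ) = θ**2 - 4*θ/13 - 4.
Simple pole: residue = g(a) at a = -3/10, which is -4963/1300.


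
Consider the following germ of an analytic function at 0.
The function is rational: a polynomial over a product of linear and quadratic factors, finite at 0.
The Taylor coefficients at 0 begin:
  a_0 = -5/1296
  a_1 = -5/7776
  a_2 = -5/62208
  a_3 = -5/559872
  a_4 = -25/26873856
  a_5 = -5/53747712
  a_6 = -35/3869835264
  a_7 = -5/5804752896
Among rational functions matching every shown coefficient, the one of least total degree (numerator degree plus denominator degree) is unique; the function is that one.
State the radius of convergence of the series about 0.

The radius of convergence is 12.

No rational of total degree below 2 reproduces all 8 coefficients; solving the [0/2] Pade equations on them gives f(β) = -5/(9*(β - 12)**2), whose expansion matches every shown term.
Denominator factor (β - 12)^2: pole of order 2 at 12, modulus 12.
The radius of convergence is the smallest modulus among the singular points: 12.


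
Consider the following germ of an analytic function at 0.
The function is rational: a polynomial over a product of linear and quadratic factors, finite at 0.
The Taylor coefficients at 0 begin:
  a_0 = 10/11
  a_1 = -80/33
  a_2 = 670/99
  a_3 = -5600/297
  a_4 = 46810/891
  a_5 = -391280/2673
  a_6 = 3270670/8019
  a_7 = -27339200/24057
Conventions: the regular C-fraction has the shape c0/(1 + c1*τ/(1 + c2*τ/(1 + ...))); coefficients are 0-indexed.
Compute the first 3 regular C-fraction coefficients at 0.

Taylor coefficients (read off): a_0 = 10/11, a_1 = -80/33, a_2 = 670/99.
c0 = a_0 = 10/11. Peel one level at a time: if S = 1 + c*τ/S' with S'(0) = 1, then c is the τ-coefficient of S and S' = c*τ/(S - 1).
S_1 = c0/f = 1 + (8/3)*τ + (-1/3)*τ^2 + ...; c1 = 8/3.
S_2 = c1*τ/(S_1 - 1) = 1 + (1/8)*τ + ...; c2 = 1/8.

The regular C-fraction coefficients are [10/11, 8/3, 1/8].


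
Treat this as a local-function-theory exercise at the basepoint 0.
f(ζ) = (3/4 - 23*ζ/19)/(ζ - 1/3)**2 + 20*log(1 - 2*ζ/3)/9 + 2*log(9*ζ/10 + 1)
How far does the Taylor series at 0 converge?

Denominator factor (ζ - 1/3)^2: pole of order 2 at 1/3, modulus 1/3.
Branch term (20/9)*log(1 - ζ/(3/2)): its argument vanishes at ζ = 3/2, a logarithmic branch point, modulus 3/2.
Branch term (2)*log(1 - ζ/(-10/9)): its argument vanishes at ζ = -10/9, a logarithmic branch point, modulus 10/9.
The radius of convergence is the smallest modulus among the singular points: 1/3.

The radius of convergence is 1/3.


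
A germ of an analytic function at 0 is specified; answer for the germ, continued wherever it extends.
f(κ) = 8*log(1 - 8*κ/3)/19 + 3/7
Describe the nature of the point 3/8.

The term (8/19)*log(1 - κ/(3/8)) has argument 1 - 3/8/(3/8) = 0 at 3/8: a logarithmic (infinitely-sheeted) branch point; the remaining terms are analytic or single-valued there.

The point is a logarithmic branch point.


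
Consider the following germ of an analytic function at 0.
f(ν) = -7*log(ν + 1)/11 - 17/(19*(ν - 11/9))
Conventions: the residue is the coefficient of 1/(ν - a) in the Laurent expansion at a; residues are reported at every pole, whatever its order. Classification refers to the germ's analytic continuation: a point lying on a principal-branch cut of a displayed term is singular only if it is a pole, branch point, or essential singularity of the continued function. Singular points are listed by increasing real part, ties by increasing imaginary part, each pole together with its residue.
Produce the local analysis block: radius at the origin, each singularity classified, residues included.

Radius of convergence at 0: 1.
At -1: a logarithmic branch point.
At 11/9: a pole of order 1; residue -17/19.

Denominator factor (ν - 11/9): pole of order 1 at 11/9, modulus 11/9.
Branch term (-7/11)*log(1 - ν/(-1)): its argument vanishes at ν = -1, a logarithmic branch point, modulus 1.
The radius of convergence is the smallest modulus among the singular points: 1.
The branch term is analytic at 11/9 and contributes nothing to the residue; only the rational part matters.
At the order-1 pole 11/9 set g(ν) = (ν - (11/9))*(rational part) = -17/19.
Simple pole: residue = g(a) at a = 11/9, which is -17/19.
List the singular points by increasing real part (a conjugate pair: the negative imaginary part first).


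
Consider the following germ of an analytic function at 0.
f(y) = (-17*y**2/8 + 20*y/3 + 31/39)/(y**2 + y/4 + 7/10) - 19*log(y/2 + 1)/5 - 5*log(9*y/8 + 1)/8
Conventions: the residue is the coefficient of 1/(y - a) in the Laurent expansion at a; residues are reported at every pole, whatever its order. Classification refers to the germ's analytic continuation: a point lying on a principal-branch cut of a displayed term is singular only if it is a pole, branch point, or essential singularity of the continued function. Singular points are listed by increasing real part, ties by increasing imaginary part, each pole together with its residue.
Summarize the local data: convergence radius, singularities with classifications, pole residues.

Denominator factor (y**2 + y/4 + 7/10): discriminant -219/80, complex-conjugate roots (-1/8) + ((1/40)*sqrt(1095))*i and (-1/8) - ((1/40)*sqrt(1095))*i; poles of order 1, moduli (1/10)*sqrt(70) and (1/10)*sqrt(70).
Branch term (-19/5)*log(1 - y/(-2)): its argument vanishes at y = -2, a logarithmic branch point, modulus 2.
Branch term (-5/8)*log(1 - y/(-8/9)): its argument vanishes at y = -8/9, a logarithmic branch point, modulus 8/9.
The radius of convergence is the smallest modulus among the singular points: (1/10)*sqrt(70).
The branch terms are analytic at (-1/8) - ((1/40)*sqrt(1095))*i and contribute nothing to the residue; only the rational part matters.
The factor y**2 + y/4 + 7/10 splits as (y - a)(y - a') with a = (-1/8) - ((1/40)*sqrt(1095))*i, a' = (-1/8) + ((1/40)*sqrt(1095))*i. At the order-1 pole a set g(y) = (y - a)*(rational part) = [-17*y**2/8 + 20*y/3 + 31/39] / (y - a').
Simple pole: residue = g(a) at a = (-1/8) - ((1/40)*sqrt(1095))*i, which is (691/192) + ((7669/303680)*sqrt(1095))*i.
The branch terms are analytic at (-1/8) + ((1/40)*sqrt(1095))*i and contribute nothing to the residue; only the rational part matters.
The factor y**2 + y/4 + 7/10 splits as (y - a)(y - a') with a = (-1/8) + ((1/40)*sqrt(1095))*i, a' = (-1/8) - ((1/40)*sqrt(1095))*i. At the order-1 pole a set g(y) = (y - a)*(rational part) = [-17*y**2/8 + 20*y/3 + 31/39] / (y - a').
Simple pole: residue = g(a) at a = (-1/8) + ((1/40)*sqrt(1095))*i, which is (691/192) - ((7669/303680)*sqrt(1095))*i.
List the singular points by increasing real part (a conjugate pair: the negative imaginary part first).

Radius of convergence at 0: (1/10)*sqrt(70).
At -2: a logarithmic branch point.
At -8/9: a logarithmic branch point.
At (-1/8) - ((1/40)*sqrt(1095))*i: a pole of order 1; residue (691/192) + ((7669/303680)*sqrt(1095))*i.
At (-1/8) + ((1/40)*sqrt(1095))*i: a pole of order 1; residue (691/192) - ((7669/303680)*sqrt(1095))*i.


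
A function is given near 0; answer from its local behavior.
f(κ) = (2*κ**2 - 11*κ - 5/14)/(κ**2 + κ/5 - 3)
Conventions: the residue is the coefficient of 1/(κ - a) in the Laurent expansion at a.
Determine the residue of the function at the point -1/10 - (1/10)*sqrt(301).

The residue is -57/10 - (1187/10535)*sqrt(301).

The factor κ**2 + κ/5 - 3 splits as (κ - a)(κ - a') with a = -1/10 - (1/10)*sqrt(301), a' = -1/10 + (1/10)*sqrt(301). At the order-1 pole a set g(κ) = (κ - a)*f(κ) = [2*κ**2 - 11*κ - 5/14] / (κ - a').
Simple pole: residue = g(a) at a = -1/10 - (1/10)*sqrt(301), which is -57/10 - (1187/10535)*sqrt(301).


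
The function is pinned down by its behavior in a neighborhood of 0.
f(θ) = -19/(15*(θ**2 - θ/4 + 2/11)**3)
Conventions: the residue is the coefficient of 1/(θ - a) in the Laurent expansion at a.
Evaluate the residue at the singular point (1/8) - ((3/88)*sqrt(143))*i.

The residue is -((4708352/2669355)*sqrt(143))*i.

The factor θ**2 - θ/4 + 2/11 splits as (θ - a)(θ - a') with a = (1/8) - ((3/88)*sqrt(143))*i, a' = (1/8) + ((3/88)*sqrt(143))*i. At the order-3 pole a set g(θ) = (θ - a)^3*f(θ) = [-19/15] / (θ - a')^3.
Order-3 pole: residue = g''(a)/2; g''((1/8) - ((3/88)*sqrt(143))*i) = -((9416704/2669355)*sqrt(143))*i, so the residue is -((4708352/2669355)*sqrt(143))*i.


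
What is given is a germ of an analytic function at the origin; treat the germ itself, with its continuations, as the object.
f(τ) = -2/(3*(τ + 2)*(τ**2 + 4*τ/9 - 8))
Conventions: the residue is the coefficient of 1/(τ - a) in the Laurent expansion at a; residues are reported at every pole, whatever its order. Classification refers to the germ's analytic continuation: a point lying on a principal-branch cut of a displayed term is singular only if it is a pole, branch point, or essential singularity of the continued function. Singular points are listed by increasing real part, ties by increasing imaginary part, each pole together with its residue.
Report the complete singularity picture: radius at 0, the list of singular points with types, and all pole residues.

Denominator factor (τ**2 + 4*τ/9 - 8): discriminant 2608/81, real irrational roots -2/9 + (2/9)*sqrt(163) and -2/9 - (2/9)*sqrt(163); poles of order 1, moduli -2/9 + (2/9)*sqrt(163) and 2/9 + (2/9)*sqrt(163).
Denominator factor (τ + 2): pole of order 1 at -2, modulus 2.
The radius of convergence is the smallest modulus among the singular points: 2.
The factor τ**2 + 4*τ/9 - 8 splits as (τ - a)(τ - a') with a = -2/9 - (2/9)*sqrt(163), a' = -2/9 + (2/9)*sqrt(163). At the order-1 pole a set g(τ) = (τ - a)*f(τ) = [-2/(3*(τ + 2))] / (τ - a').
Simple pole: residue = g(a) at a = -2/9 - (2/9)*sqrt(163), which is -3/44 - (6/1793)*sqrt(163).
At the order-1 pole -2 set g(τ) = (τ - (-2))*f(τ) = -2/(3*(τ**2 + 4*τ/9 - 8)).
Simple pole: residue = g(a) at a = -2, which is 3/22.
The factor τ**2 + 4*τ/9 - 8 splits as (τ - a)(τ - a') with a = -2/9 + (2/9)*sqrt(163), a' = -2/9 - (2/9)*sqrt(163). At the order-1 pole a set g(τ) = (τ - a)*f(τ) = [-2/(3*(τ + 2))] / (τ - a').
Simple pole: residue = g(a) at a = -2/9 + (2/9)*sqrt(163), which is -3/44 + (6/1793)*sqrt(163).
List the singular points by increasing real part (a conjugate pair: the negative imaginary part first).

Radius of convergence at 0: 2.
At -2/9 - (2/9)*sqrt(163): a pole of order 1; residue -3/44 - (6/1793)*sqrt(163).
At -2: a pole of order 1; residue 3/22.
At -2/9 + (2/9)*sqrt(163): a pole of order 1; residue -3/44 + (6/1793)*sqrt(163).


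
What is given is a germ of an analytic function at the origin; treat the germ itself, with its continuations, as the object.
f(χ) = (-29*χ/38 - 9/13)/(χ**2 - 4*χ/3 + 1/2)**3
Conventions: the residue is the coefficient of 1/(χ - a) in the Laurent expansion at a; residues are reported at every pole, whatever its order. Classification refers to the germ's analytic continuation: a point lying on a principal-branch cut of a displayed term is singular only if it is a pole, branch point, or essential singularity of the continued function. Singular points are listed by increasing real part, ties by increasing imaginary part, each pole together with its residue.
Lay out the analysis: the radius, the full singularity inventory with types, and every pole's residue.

Radius of convergence at 0: (1/2)*sqrt(2).
At (2/3) - ((1/6)*sqrt(2))*i: a pole of order 3; residue -((108135/494)*sqrt(2))*i.
At (2/3) + ((1/6)*sqrt(2))*i: a pole of order 3; residue ((108135/494)*sqrt(2))*i.

Denominator factor (χ**2 - 4*χ/3 + 1/2)^3: discriminant -2/9, complex-conjugate roots (2/3) + ((1/6)*sqrt(2))*i and (2/3) - ((1/6)*sqrt(2))*i; poles of order 3, moduli (1/2)*sqrt(2) and (1/2)*sqrt(2).
The radius of convergence is the smallest modulus among the singular points: (1/2)*sqrt(2).
The factor χ**2 - 4*χ/3 + 1/2 splits as (χ - a)(χ - a') with a = (2/3) - ((1/6)*sqrt(2))*i, a' = (2/3) + ((1/6)*sqrt(2))*i. At the order-3 pole a set g(χ) = (χ - a)^3*f(χ) = [-29*χ/38 - 9/13] / (χ - a')^3.
Order-3 pole: residue = g''(a)/2; g''((2/3) - ((1/6)*sqrt(2))*i) = -((108135/247)*sqrt(2))*i, so the residue is -((108135/494)*sqrt(2))*i.
The factor χ**2 - 4*χ/3 + 1/2 splits as (χ - a)(χ - a') with a = (2/3) + ((1/6)*sqrt(2))*i, a' = (2/3) - ((1/6)*sqrt(2))*i. At the order-3 pole a set g(χ) = (χ - a)^3*f(χ) = [-29*χ/38 - 9/13] / (χ - a')^3.
Order-3 pole: residue = g''(a)/2; g''((2/3) + ((1/6)*sqrt(2))*i) = ((108135/247)*sqrt(2))*i, so the residue is ((108135/494)*sqrt(2))*i.
List the singular points by increasing real part (a conjugate pair: the negative imaginary part first).


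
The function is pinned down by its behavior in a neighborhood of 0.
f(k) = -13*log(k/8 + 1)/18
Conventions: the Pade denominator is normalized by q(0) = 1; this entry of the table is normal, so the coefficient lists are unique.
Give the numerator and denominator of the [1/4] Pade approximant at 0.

The Pade approximant has numerator coefficients [0, -13/144]; denominator coefficients [1, 1/16, -1/768, 1/12288, -19/2949120].

Taylor coefficients needed (expand at 0): a_0 = 0, a_1 = -13/144, a_2 = 13/2304, a_3 = -13/27648, a_4 = 13/294912, a_5 = -13/2949120.
Write the denominator as Q(k) = 1 + q1*k + q2*k^2 + q3*k^3 + q4*k^4. Requiring Q*f - P = O(k^6) with deg P <= 1 kills the coefficients of k^2..k^5 in Q*f:
  k^2: a_2 + q1*a_1 + q2*a_0 = 0, i.e. 13/2304 + (-13/144)*q1 + (0)*q2 = 0.
  k^3: a_3 + q1*a_2 + q2*a_1 + q3*a_0 = 0, i.e. -13/27648 + (13/2304)*q1 + (-13/144)*q2 + (0)*q3 = 0.
  k^4: a_4 + q1*a_3 + q2*a_2 + q3*a_1 + q4*a_0 = 0, i.e. 13/294912 + (-13/27648)*q1 + (13/2304)*q2 + (-13/144)*q3 + (0)*q4 = 0.
  k^5: a_5 + q1*a_4 + q2*a_3 + q3*a_2 + q4*a_1 = 0, i.e. -13/2949120 + (13/294912)*q1 + (-13/27648)*q2 + (13/2304)*q3 + (-13/144)*q4 = 0.
Solving this linear system: q1 = 1/16, q2 = -1/768, q3 = 1/12288, q4 = -19/2949120.
The numerator is Q*f truncated at degree 1: P0 = a_0 = 0; P1 = a_1 + q1*a_0 = -13/144.
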